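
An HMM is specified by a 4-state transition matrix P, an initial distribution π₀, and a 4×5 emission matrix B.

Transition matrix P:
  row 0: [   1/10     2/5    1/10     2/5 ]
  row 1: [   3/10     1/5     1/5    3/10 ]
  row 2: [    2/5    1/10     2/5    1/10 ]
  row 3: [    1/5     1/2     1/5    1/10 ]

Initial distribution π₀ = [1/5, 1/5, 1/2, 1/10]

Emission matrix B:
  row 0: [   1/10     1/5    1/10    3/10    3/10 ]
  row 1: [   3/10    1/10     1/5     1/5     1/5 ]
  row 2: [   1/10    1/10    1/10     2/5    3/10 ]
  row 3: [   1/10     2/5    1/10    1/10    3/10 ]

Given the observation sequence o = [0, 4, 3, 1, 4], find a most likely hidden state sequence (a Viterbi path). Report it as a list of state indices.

t=0: δ = [2.000e-02, 6.000e-02, 5.000e-02, 1.000e-02]  (obs o_0=0)
t=1: δ = [6.000e-03, 2.400e-03, 6.000e-03, 5.400e-03]  ψ = [2, 1, 2, 1]  (obs o_1=4)
t=2: δ = [7.200e-04, 5.400e-04, 9.600e-04, 2.400e-04]  ψ = [2, 3, 2, 0]  (obs o_2=3)
t=3: δ = [7.680e-05, 2.880e-05, 3.840e-05, 1.152e-04]  ψ = [2, 0, 2, 0]  (obs o_3=1)
t=4: δ = [6.912e-06, 1.152e-05, 6.912e-06, 9.216e-06]  ψ = [3, 3, 3, 0]  (obs o_4=4)
backtrack: best end state = 1; path = [2, 2, 0, 3, 1]

path = [2, 2, 0, 3, 1]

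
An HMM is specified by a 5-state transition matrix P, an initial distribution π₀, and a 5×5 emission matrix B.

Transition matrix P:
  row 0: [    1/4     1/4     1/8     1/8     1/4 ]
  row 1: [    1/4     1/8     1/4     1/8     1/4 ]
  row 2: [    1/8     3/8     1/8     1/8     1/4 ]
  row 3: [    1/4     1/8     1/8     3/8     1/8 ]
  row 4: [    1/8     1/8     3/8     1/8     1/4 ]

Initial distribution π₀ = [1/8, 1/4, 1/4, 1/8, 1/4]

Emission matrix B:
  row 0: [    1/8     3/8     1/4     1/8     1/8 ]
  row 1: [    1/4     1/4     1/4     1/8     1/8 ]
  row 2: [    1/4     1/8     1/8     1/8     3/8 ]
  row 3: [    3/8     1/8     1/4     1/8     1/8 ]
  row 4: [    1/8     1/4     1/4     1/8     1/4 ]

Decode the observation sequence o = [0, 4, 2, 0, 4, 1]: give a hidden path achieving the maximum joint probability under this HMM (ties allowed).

path = [1, 2, 1, 4, 2, 1]

t=0: δ = [1.562e-02, 6.250e-02, 6.250e-02, 4.688e-02, 3.125e-02]  (obs o_0=0)
t=1: δ = [1.953e-03, 2.930e-03, 5.859e-03, 2.197e-03, 3.906e-03]  ψ = [1, 2, 1, 3, 1]  (obs o_1=4)
t=2: δ = [1.831e-04, 5.493e-04, 1.831e-04, 2.060e-04, 3.662e-04]  ψ = [1, 2, 4, 3, 2]  (obs o_2=2)
t=3: δ = [1.717e-05, 1.717e-05, 3.433e-05, 2.897e-05, 1.717e-05]  ψ = [1, 1, 1, 3, 1]  (obs o_3=0)
t=4: δ = [9.052e-07, 1.609e-06, 2.414e-06, 1.358e-06, 2.146e-06]  ψ = [3, 2, 4, 3, 2]  (obs o_4=4)
t=5: δ = [1.509e-07, 2.263e-07, 1.006e-07, 6.365e-08, 1.509e-07]  ψ = [1, 2, 4, 3, 2]  (obs o_5=1)
backtrack: best end state = 1; path = [1, 2, 1, 4, 2, 1]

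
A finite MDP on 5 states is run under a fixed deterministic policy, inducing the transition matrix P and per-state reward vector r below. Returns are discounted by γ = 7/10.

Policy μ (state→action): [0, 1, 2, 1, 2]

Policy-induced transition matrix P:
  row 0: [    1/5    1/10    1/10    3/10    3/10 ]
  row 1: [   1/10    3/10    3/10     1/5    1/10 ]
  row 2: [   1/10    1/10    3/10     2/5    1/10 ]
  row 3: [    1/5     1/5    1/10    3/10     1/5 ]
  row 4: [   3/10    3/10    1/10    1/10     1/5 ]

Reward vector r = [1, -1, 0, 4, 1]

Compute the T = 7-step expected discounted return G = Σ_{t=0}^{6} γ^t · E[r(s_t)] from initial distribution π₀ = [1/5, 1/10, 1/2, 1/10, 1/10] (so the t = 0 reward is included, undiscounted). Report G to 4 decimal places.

t=0: π = [0.2000, 0.1000, 0.5000, 0.1000, 0.1000], E[r] = 0.6000, γ^t·E[r] = 0.600000, running G = 0.600000
t=1: π = [0.1500, 0.1500, 0.2200, 0.3200, 0.1600], E[r] = 1.4400, γ^t·E[r] = 1.008000, running G = 1.608000
t=2: π = [0.1790, 0.1940, 0.1740, 0.2750, 0.1780], E[r] = 1.2630, γ^t·E[r] = 0.618870, running G = 2.226870
t=3: π = [0.1810, 0.2019, 0.1736, 0.2624, 0.1811], E[r] = 1.2098, γ^t·E[r] = 0.414961, running G = 2.641831
t=4: π = [0.1806, 0.2028, 0.1751, 0.2610, 0.1806], E[r] = 1.2021, γ^t·E[r] = 0.288617, running G = 2.930448
t=5: π = [0.1803, 0.2028, 0.1756, 0.2611, 0.1803], E[r] = 1.2022, γ^t·E[r] = 0.202056, running G = 3.132505
t=6: π = [0.1802, 0.2027, 0.1757, 0.2612, 0.1802], E[r] = 1.2026, γ^t·E[r] = 0.141482, running G = 3.273987

G = 3.2740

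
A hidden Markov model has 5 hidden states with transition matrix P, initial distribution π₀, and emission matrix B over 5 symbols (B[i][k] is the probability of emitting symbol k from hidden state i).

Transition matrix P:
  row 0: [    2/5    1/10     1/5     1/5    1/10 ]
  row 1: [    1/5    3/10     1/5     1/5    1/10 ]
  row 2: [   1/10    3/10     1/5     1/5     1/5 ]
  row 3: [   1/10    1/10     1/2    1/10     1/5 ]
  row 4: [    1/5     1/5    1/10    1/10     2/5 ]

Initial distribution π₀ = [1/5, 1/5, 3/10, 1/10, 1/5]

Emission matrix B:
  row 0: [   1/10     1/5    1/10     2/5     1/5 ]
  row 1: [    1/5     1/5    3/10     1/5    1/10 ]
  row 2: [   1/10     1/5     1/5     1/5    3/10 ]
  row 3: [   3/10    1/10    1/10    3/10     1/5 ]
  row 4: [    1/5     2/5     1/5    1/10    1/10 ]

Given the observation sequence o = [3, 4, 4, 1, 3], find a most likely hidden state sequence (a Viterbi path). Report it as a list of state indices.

path = [0, 0, 0, 0, 0]

t=0: δ = [8.000e-02, 4.000e-02, 6.000e-02, 3.000e-02, 2.000e-02]  (obs o_0=3)
t=1: δ = [6.400e-03, 1.800e-03, 4.800e-03, 3.200e-03, 1.200e-03]  ψ = [0, 2, 0, 0, 2]  (obs o_1=4)
t=2: δ = [5.120e-04, 1.440e-04, 4.800e-04, 2.560e-04, 9.600e-05]  ψ = [0, 2, 3, 0, 2]  (obs o_2=4)
t=3: δ = [4.096e-05, 2.880e-05, 2.560e-05, 1.024e-05, 3.840e-05]  ψ = [0, 2, 3, 0, 2]  (obs o_3=1)
t=4: δ = [6.554e-06, 1.728e-06, 1.638e-06, 2.458e-06, 1.536e-06]  ψ = [0, 1, 0, 0, 4]  (obs o_4=3)
backtrack: best end state = 0; path = [0, 0, 0, 0, 0]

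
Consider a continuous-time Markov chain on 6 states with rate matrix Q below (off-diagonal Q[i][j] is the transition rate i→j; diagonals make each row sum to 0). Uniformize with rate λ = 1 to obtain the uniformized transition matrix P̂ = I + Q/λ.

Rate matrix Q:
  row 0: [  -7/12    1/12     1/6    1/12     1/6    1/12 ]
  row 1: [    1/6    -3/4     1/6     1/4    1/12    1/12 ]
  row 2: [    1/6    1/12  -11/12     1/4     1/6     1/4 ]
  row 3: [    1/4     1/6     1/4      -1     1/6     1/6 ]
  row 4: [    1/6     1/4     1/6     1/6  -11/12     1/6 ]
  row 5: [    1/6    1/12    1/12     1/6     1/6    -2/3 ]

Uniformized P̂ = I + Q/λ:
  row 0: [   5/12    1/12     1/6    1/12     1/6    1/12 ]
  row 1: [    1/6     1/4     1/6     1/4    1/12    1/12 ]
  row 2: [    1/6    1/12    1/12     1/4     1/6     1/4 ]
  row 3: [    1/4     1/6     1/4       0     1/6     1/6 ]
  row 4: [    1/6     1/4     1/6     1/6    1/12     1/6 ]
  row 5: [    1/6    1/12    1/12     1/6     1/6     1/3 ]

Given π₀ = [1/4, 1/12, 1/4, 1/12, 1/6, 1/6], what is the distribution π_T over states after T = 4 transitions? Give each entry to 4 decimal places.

π = [0.2385, 0.1433, 0.1516, 0.1467, 0.1429, 0.1770]

t=0: π = [0.2500, 0.0833, 0.2500, 0.0833, 0.1667, 0.1667]
t=1: π = [0.2361, 0.1319, 0.1389, 0.1597, 0.1458, 0.1875]
t=2: π = [0.2390, 0.1429, 0.1528, 0.1429, 0.1435, 0.1788]
t=3: π = [0.2383, 0.1430, 0.1509, 0.1476, 0.1428, 0.1774]
t=4: π = [0.2385, 0.1433, 0.1516, 0.1467, 0.1429, 0.1770]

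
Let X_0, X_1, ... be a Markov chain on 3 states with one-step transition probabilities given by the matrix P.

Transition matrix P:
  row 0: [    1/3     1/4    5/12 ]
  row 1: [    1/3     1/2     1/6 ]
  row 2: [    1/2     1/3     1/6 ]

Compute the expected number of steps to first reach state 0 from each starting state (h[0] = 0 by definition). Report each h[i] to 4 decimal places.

First-step conditioning: h[0] = 0; for i ≠ 0, h[i] = 1 + Σ_k P[i][k]·h[k].
  h[1] = 1 + 1/2·h[1] + 1/6·h[2]
  h[2] = 1 + 1/3·h[1] + 1/6·h[2]
Solving the 2×2 linear system over states ≠ 0 gives exactly h = [0, 36/13, 30/13] (h[0] = 0 is the target).

h = [0.0000, 2.7692, 2.3077]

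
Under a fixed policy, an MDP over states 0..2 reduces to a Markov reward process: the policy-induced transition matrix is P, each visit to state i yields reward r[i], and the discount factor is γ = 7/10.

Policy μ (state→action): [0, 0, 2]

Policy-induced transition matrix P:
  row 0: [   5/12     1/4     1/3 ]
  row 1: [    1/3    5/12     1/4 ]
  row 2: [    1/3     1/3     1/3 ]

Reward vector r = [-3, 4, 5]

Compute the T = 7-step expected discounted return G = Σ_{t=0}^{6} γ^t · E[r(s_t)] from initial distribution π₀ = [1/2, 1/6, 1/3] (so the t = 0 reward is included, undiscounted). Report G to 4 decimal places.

G = 4.4091

t=0: π = [0.5000, 0.1667, 0.3333], E[r] = 0.8333, γ^t·E[r] = 0.833333, running G = 0.833333
t=1: π = [0.3750, 0.3056, 0.3194], E[r] = 1.6944, γ^t·E[r] = 1.186111, running G = 2.019444
t=2: π = [0.3646, 0.3275, 0.3079], E[r] = 1.7558, γ^t·E[r] = 0.860336, running G = 2.879780
t=3: π = [0.3637, 0.3302, 0.3060], E[r] = 1.7600, γ^t·E[r] = 0.603691, running G = 3.483471
t=4: π = [0.3636, 0.3305, 0.3058], E[r] = 1.7603, γ^t·E[r] = 0.422651, running G = 3.906122
t=5: π = [0.3636, 0.3306, 0.3058], E[r] = 1.7603, γ^t·E[r] = 0.295859, running G = 4.201980
t=6: π = [0.3636, 0.3306, 0.3058], E[r] = 1.7603, γ^t·E[r] = 0.207101, running G = 4.409081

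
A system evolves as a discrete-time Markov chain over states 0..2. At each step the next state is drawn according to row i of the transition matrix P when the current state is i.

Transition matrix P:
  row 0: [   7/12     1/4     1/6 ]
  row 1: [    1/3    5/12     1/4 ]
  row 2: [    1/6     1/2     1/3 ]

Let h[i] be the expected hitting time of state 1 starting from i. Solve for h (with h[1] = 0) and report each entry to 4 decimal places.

First-step conditioning: h[1] = 0; for i ≠ 1, h[i] = 1 + Σ_k P[i][k]·h[k].
  h[0] = 1 + 7/12·h[0] + 1/6·h[2]
  h[2] = 1 + 1/6·h[0] + 1/3·h[2]
Solving the 2×2 linear system over states ≠ 1 gives exactly h = [10/3, 0, 7/3] (h[1] = 0 is the target).

h = [3.3333, 0.0000, 2.3333]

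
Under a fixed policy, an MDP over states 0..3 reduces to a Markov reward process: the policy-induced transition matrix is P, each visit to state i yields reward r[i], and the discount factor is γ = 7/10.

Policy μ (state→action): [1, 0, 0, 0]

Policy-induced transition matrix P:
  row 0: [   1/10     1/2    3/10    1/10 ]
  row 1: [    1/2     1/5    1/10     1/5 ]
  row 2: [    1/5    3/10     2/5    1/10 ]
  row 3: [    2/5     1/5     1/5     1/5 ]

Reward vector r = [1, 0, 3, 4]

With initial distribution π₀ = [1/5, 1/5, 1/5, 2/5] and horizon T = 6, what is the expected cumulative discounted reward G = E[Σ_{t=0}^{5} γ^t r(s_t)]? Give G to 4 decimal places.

G = 5.5854

t=0: π = [0.2000, 0.2000, 0.2000, 0.4000], E[r] = 2.4000, γ^t·E[r] = 2.400000, running G = 2.400000
t=1: π = [0.3200, 0.2800, 0.2400, 0.1600], E[r] = 1.6800, γ^t·E[r] = 1.176000, running G = 3.576000
t=2: π = [0.2840, 0.3200, 0.2520, 0.1440], E[r] = 1.6160, γ^t·E[r] = 0.791840, running G = 4.367840
t=3: π = [0.2964, 0.3104, 0.2468, 0.1464], E[r] = 1.6224, γ^t·E[r] = 0.556483, running G = 4.924323
t=4: π = [0.2928, 0.3136, 0.2480, 0.1457], E[r] = 1.6194, γ^t·E[r] = 0.388808, running G = 5.313132
t=5: π = [0.2939, 0.3126, 0.2475, 0.1459], E[r] = 1.6202, γ^t·E[r] = 0.272303, running G = 5.585435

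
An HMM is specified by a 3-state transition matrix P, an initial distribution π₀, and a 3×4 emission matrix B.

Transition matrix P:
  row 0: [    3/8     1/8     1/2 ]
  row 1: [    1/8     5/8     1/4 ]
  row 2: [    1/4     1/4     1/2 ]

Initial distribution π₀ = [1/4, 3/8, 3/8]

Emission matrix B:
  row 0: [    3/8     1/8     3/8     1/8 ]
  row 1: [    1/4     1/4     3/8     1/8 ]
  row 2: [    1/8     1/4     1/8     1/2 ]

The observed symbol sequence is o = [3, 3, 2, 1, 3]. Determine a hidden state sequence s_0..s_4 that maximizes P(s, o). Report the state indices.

t=0: δ = [3.125e-02, 4.688e-02, 1.875e-01]  (obs o_0=3)
t=1: δ = [5.859e-03, 5.859e-03, 4.688e-02]  ψ = [2, 2, 2]  (obs o_1=3)
t=2: δ = [4.395e-03, 4.395e-03, 2.930e-03]  ψ = [2, 2, 2]  (obs o_2=2)
t=3: δ = [2.060e-04, 6.866e-04, 5.493e-04]  ψ = [0, 1, 0]  (obs o_3=1)
t=4: δ = [1.717e-05, 5.364e-05, 1.373e-04]  ψ = [2, 1, 2]  (obs o_4=3)
backtrack: best end state = 2; path = [2, 2, 0, 2, 2]

path = [2, 2, 0, 2, 2]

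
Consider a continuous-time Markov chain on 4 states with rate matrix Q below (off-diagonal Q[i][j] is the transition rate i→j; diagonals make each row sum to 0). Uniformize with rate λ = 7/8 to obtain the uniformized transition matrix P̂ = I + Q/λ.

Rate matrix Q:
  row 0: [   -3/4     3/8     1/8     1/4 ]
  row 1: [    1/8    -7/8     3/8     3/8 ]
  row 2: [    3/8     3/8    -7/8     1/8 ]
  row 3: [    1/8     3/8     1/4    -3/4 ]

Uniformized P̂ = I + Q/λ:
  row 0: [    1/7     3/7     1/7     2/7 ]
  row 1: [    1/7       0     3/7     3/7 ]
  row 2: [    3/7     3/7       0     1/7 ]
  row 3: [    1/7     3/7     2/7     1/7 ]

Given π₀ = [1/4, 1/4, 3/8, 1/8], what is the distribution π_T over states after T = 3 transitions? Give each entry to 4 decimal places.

t=0: π = [0.2500, 0.2500, 0.3750, 0.1250]
t=1: π = [0.2500, 0.3214, 0.1786, 0.2500]
t=2: π = [0.1939, 0.2908, 0.2449, 0.2704]
t=3: π = [0.2128, 0.3039, 0.2296, 0.2536]

π = [0.2128, 0.3039, 0.2296, 0.2536]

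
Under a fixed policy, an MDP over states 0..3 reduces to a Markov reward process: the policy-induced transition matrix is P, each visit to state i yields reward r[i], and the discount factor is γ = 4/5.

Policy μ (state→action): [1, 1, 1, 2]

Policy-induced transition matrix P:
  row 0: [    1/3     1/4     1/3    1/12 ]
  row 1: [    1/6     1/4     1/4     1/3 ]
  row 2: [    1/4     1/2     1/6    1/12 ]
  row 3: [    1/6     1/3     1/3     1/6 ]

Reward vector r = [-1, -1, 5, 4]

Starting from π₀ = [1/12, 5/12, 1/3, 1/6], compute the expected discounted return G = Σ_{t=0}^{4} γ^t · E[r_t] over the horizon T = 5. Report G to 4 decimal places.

t=0: π = [0.0833, 0.4167, 0.3333, 0.1667], E[r] = 1.8333, γ^t·E[r] = 1.833333, running G = 1.833333
t=1: π = [0.2083, 0.3472, 0.2431, 0.2014], E[r] = 1.4653, γ^t·E[r] = 1.172222, running G = 3.005556
t=2: π = [0.2216, 0.3275, 0.2639, 0.1869], E[r] = 1.5179, γ^t·E[r] = 0.971481, running G = 3.977037
t=3: π = [0.2256, 0.3315, 0.2621, 0.1808], E[r] = 1.4763, γ^t·E[r] = 0.755877, running G = 4.732914
t=4: π = [0.2261, 0.3306, 0.2620, 0.1813], E[r] = 1.4786, γ^t·E[r] = 0.605636, running G = 5.338550

G = 5.3385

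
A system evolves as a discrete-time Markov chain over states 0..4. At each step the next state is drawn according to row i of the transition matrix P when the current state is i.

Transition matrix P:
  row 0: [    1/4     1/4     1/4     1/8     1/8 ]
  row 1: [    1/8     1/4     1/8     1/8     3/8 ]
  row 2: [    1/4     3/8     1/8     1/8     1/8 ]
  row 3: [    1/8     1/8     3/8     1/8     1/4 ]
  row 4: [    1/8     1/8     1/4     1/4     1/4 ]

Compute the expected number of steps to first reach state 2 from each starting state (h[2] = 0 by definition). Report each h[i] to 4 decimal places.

h = [4.1030, 4.5778, 0.0000, 3.5118, 3.9507]

First-step conditioning: h[2] = 0; for i ≠ 2, h[i] = 1 + Σ_k P[i][k]·h[k].
  h[0] = 1 + 1/4·h[0] + 1/4·h[1] + 1/8·h[3] + 1/8·h[4]
  h[1] = 1 + 1/8·h[0] + 1/4·h[1] + 1/8·h[3] + 3/8·h[4]
  h[3] = 1 + 1/8·h[0] + 1/8·h[1] + 1/8·h[3] + 1/4·h[4]
  h[4] = 1 + 1/8·h[0] + 1/8·h[1] + 1/4·h[3] + 1/4·h[4]
Solving the 4×4 linear system over states ≠ 2 gives exactly h = [3664/893, 4088/893, 0, 3136/893, 3528/893] (h[2] = 0 is the target).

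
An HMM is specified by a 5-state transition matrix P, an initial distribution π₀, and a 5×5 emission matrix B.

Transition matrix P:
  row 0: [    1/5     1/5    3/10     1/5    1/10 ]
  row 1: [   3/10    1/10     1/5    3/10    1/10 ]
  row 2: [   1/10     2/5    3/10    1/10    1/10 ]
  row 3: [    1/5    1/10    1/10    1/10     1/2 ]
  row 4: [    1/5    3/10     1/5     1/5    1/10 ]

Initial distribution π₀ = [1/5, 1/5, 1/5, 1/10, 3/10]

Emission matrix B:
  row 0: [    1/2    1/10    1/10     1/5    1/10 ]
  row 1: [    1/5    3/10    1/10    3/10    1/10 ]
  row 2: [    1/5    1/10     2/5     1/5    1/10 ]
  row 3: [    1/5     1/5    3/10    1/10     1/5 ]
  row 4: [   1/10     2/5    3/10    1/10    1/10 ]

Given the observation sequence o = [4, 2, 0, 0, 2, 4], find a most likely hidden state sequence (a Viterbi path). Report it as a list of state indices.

path = [3, 4, 0, 0, 2, 1]

t=0: δ = [2.000e-02, 2.000e-02, 2.000e-02, 2.000e-02, 3.000e-02]  (obs o_0=4)
t=1: δ = [6.000e-04, 9.000e-04, 2.400e-03, 1.800e-03, 3.000e-03]  ψ = [1, 4, 0, 1, 3]  (obs o_1=2)
t=2: δ = [3.000e-04, 1.920e-04, 1.440e-04, 1.200e-04, 9.000e-05]  ψ = [4, 2, 2, 4, 3]  (obs o_2=0)
t=3: δ = [3.000e-05, 1.200e-05, 1.800e-05, 1.200e-05, 6.000e-06]  ψ = [0, 0, 0, 0, 3]  (obs o_3=0)
t=4: δ = [6.000e-07, 7.200e-07, 3.600e-06, 1.800e-06, 1.800e-06]  ψ = [0, 2, 0, 0, 3]  (obs o_4=2)
t=5: δ = [3.600e-08, 1.440e-07, 1.080e-07, 7.200e-08, 9.000e-08]  ψ = [2, 2, 2, 2, 3]  (obs o_5=4)
backtrack: best end state = 1; path = [3, 4, 0, 0, 2, 1]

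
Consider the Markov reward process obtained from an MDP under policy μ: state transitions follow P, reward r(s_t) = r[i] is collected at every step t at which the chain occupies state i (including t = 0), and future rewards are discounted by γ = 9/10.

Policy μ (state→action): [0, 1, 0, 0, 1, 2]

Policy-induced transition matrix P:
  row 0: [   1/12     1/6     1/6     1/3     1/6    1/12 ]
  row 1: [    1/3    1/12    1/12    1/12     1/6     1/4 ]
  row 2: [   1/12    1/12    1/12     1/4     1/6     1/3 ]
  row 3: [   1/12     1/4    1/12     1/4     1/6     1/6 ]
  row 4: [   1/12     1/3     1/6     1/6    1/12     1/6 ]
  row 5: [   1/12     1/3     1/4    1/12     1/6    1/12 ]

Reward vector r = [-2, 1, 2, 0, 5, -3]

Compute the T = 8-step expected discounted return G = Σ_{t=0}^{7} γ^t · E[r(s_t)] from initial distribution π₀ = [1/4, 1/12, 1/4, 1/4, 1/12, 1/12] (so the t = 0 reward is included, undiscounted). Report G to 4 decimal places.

G = 2.3501

t=0: π = [0.2500, 0.0833, 0.2500, 0.2500, 0.0833, 0.0833], E[r] = 0.2500, γ^t·E[r] = 0.250000, running G = 0.250000
t=1: π = [0.1042, 0.1875, 0.1250, 0.2361, 0.1597, 0.1875], E[r] = 0.4653, γ^t·E[r] = 0.418750, running G = 0.668750
t=2: π = [0.1302, 0.2182, 0.1366, 0.1829, 0.1534, 0.1788], E[r] = 0.4612, γ^t·E[r] = 0.373594, running G = 1.042344
t=3: π = [0.1379, 0.2077, 0.1368, 0.1819, 0.1539, 0.1819], E[r] = 0.4293, γ^t·E[r] = 0.312996, running G = 1.355340
t=4: π = [0.1353, 0.2091, 0.1380, 0.1837, 0.1538, 0.1801], E[r] = 0.4433, γ^t·E[r] = 0.290854, running G = 1.646194
t=5: π = [0.1356, 0.2087, 0.1374, 0.1836, 0.1538, 0.1808], E[r] = 0.4392, γ^t·E[r] = 0.259366, running G = 1.905560
t=6: π = [0.1355, 0.2089, 0.1376, 0.1836, 0.1538, 0.1806], E[r] = 0.4405, γ^t·E[r] = 0.234083, running G = 2.139643
t=7: π = [0.1356, 0.2088, 0.1375, 0.1836, 0.1538, 0.1807], E[r] = 0.4401, γ^t·E[r] = 0.210476, running G = 2.350119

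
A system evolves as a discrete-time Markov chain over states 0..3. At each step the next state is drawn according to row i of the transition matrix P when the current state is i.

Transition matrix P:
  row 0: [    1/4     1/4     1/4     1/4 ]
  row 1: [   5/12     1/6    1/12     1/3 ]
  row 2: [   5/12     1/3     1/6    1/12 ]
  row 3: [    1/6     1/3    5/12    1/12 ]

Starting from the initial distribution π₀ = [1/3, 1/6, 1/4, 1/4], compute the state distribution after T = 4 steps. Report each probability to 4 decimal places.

t=0: π = [0.3333, 0.1667, 0.2500, 0.2500]
t=1: π = [0.2986, 0.2778, 0.2431, 0.1806]
t=2: π = [0.3218, 0.2622, 0.2135, 0.2025]
t=3: π = [0.3124, 0.2628, 0.2223, 0.2025]
t=4: π = [0.3140, 0.2635, 0.2214, 0.2011]

π = [0.3140, 0.2635, 0.2214, 0.2011]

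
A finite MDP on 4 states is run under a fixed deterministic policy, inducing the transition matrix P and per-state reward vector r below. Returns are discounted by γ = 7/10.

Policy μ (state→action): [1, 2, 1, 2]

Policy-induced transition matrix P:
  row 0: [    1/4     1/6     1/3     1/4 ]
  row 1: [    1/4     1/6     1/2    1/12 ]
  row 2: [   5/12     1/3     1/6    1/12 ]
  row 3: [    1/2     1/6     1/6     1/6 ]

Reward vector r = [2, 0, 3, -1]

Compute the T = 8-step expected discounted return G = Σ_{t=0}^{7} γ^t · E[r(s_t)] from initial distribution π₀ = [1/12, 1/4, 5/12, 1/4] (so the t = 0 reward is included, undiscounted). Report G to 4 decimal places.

t=0: π = [0.0833, 0.2500, 0.4167, 0.2500], E[r] = 1.1667, γ^t·E[r] = 1.166667, running G = 1.166667
t=1: π = [0.3819, 0.2361, 0.2639, 0.1181], E[r] = 1.4375, γ^t·E[r] = 1.006250, running G = 2.172917
t=2: π = [0.3235, 0.2106, 0.3090, 0.1568], E[r] = 1.4172, γ^t·E[r] = 0.694450, running G = 2.867367
t=3: π = [0.3407, 0.2182, 0.2908, 0.1503], E[r] = 1.4035, γ^t·E[r] = 0.481401, running G = 3.348768
t=4: π = [0.3360, 0.2151, 0.2962, 0.1526], E[r] = 1.4080, γ^t·E[r] = 0.338055, running G = 3.686822
t=5: π = [0.3375, 0.2160, 0.2944, 0.1521], E[r] = 1.4061, γ^t·E[r] = 0.236330, running G = 3.923153
t=6: π = [0.3371, 0.2157, 0.2949, 0.1523], E[r] = 1.4067, γ^t·E[r] = 0.165496, running G = 4.088649
t=7: π = [0.3372, 0.2158, 0.2948, 0.1522], E[r] = 1.4065, γ^t·E[r] = 0.115832, running G = 4.204481

G = 4.2045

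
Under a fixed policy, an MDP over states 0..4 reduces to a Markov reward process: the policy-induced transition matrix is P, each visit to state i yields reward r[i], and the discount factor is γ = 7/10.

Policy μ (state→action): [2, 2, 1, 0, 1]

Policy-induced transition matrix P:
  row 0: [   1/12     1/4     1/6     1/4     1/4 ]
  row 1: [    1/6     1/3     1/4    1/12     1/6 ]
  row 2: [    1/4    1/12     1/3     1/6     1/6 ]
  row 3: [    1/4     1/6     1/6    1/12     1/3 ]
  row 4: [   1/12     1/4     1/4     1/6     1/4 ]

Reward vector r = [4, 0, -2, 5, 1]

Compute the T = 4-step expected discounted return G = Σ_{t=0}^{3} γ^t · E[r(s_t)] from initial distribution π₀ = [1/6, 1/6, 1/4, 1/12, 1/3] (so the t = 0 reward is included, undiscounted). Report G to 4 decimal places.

G = 2.6710

t=0: π = [0.1667, 0.1667, 0.2500, 0.0833, 0.3333], E[r] = 0.9167, γ^t·E[r] = 0.916667, running G = 0.916667
t=1: π = [0.1528, 0.2153, 0.2500, 0.1597, 0.2222], E[r] = 1.1319, γ^t·E[r] = 0.792361, running G = 1.709028
t=2: π = [0.1696, 0.2130, 0.2448, 0.1481, 0.2245], E[r] = 1.1539, γ^t·E[r] = 0.565428, running G = 2.274456
t=3: π = [0.1666, 0.2146, 0.2439, 0.1507, 0.2242], E[r] = 1.1562, γ^t·E[r] = 0.396561, running G = 2.671017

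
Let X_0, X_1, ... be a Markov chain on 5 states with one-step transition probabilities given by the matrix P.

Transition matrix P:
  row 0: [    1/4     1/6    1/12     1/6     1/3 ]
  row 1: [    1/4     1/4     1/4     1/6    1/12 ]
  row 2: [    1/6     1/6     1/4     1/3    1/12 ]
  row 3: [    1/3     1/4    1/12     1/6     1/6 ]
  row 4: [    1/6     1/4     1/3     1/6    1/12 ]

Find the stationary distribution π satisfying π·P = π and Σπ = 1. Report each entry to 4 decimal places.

Balance equations π_j = Σ_i π_i·P[i][j]:
  π_0 = 1/4·π_0 + 1/4·π_1 + 1/6·π_2 + 1/3·π_3 + 1/6·π_4
  π_1 = 1/6·π_0 + 1/4·π_1 + 1/6·π_2 + 1/4·π_3 + 1/4·π_4
  π_2 = 1/12·π_0 + 1/4·π_1 + 1/4·π_2 + 1/12·π_3 + 1/3·π_4
  π_3 = 1/6·π_0 + 1/6·π_1 + 1/3·π_2 + 1/6·π_3 + 1/6·π_4
  normalize: π_0 + π_1 + π_2 + π_3 + π_4 = 1
Solving the linear system gives exactly π = [2554/10759, 2306/10759, 293/1537, 305/1537, 1713/10759].

π = [0.2374, 0.2143, 0.1906, 0.1984, 0.1592]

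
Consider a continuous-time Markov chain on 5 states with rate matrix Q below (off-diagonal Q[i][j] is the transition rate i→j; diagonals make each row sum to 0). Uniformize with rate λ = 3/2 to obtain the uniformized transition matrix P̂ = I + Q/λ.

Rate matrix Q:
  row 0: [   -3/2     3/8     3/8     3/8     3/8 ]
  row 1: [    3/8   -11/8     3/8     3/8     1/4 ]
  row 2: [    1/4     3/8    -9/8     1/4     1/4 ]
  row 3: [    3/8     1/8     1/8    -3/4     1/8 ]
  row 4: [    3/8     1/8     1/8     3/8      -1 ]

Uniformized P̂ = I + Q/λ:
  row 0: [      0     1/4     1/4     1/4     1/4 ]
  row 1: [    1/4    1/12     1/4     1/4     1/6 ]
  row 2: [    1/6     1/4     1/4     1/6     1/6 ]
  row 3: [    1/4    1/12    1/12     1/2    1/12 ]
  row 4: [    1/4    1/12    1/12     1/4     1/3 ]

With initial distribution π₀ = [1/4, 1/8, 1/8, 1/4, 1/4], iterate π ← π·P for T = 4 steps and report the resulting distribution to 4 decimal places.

t=0: π = [0.2500, 0.1250, 0.1250, 0.2500, 0.2500]
t=1: π = [0.1771, 0.1458, 0.1667, 0.3021, 0.2083]
t=2: π = [0.1918, 0.1406, 0.1649, 0.3116, 0.1910]
t=3: π = [0.1883, 0.1428, 0.1662, 0.3142, 0.1885]
t=4: π = [0.1891, 0.1424, 0.1662, 0.3147, 0.1876]

π = [0.1891, 0.1424, 0.1662, 0.3147, 0.1876]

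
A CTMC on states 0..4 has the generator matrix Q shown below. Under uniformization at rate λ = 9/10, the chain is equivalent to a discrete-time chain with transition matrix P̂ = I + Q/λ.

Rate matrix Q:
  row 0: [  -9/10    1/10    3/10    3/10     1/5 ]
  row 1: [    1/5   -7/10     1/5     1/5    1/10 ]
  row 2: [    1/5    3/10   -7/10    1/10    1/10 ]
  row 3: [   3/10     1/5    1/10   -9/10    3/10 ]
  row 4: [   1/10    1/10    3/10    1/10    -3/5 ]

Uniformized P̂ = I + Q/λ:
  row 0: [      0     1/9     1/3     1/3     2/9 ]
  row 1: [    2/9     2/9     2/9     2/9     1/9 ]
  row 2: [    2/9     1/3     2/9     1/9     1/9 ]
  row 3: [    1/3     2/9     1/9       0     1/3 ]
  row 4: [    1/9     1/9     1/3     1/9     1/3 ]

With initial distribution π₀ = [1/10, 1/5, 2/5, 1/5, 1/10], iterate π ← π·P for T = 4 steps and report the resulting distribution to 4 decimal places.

π = [0.1753, 0.2056, 0.2491, 0.1575, 0.2125]

t=0: π = [0.1000, 0.2000, 0.4000, 0.2000, 0.1000]
t=1: π = [0.2111, 0.2444, 0.2222, 0.1333, 0.1889]
t=2: π = [0.1691, 0.2025, 0.2519, 0.1704, 0.2062]
t=3: π = [0.1807, 0.2085, 0.2450, 0.1523, 0.2136]
t=4: π = [0.1753, 0.2056, 0.2491, 0.1575, 0.2125]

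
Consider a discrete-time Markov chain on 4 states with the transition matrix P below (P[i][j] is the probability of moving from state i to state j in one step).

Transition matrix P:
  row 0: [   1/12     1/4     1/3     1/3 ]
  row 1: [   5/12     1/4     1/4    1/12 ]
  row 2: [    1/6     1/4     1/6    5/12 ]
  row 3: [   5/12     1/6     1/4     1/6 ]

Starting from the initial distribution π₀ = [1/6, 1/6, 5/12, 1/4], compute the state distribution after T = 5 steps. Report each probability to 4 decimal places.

t=0: π = [0.1667, 0.1667, 0.4167, 0.2500]
t=1: π = [0.2569, 0.2292, 0.2292, 0.2847]
t=2: π = [0.2737, 0.2263, 0.2523, 0.2477]
t=3: π = [0.2623, 0.2294, 0.2518, 0.2565]
t=4: π = [0.2663, 0.2286, 0.2509, 0.2542]
t=5: π = [0.2652, 0.2288, 0.2513, 0.2547]

π = [0.2652, 0.2288, 0.2513, 0.2547]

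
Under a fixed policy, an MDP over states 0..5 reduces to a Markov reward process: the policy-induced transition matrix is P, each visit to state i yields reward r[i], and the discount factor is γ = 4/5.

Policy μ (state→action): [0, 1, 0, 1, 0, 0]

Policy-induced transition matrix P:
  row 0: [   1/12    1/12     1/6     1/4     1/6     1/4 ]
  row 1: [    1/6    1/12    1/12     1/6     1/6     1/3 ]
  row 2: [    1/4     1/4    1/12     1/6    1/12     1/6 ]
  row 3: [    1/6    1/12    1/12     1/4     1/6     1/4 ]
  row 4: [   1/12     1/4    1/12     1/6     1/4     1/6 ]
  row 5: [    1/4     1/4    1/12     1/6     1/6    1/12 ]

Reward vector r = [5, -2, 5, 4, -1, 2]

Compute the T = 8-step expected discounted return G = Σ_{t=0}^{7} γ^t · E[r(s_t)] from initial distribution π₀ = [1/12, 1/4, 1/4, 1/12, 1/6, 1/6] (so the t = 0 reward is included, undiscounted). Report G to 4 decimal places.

t=0: π = [0.0833, 0.2500, 0.2500, 0.0833, 0.1667, 0.1667], E[r] = 1.6667, γ^t·E[r] = 1.666667, running G = 1.666667
t=1: π = [0.1806, 0.1806, 0.0903, 0.1806, 0.1597, 0.2083], E[r] = 1.9722, γ^t·E[r] = 1.577778, running G = 3.244444
t=2: π = [0.1632, 0.1597, 0.0984, 0.1968, 0.1725, 0.2095], E[r] = 2.0220, γ^t·E[r] = 1.294074, running G = 4.538519
t=3: π = [0.1644, 0.1634, 0.0969, 0.1967, 0.1728, 0.2058], E[r] = 2.0051, γ^t·E[r] = 1.026617, running G = 5.565136
t=4: π = [0.1638, 0.1626, 0.0970, 0.1968, 0.1730, 0.2068], E[r] = 2.0066, γ^t·E[r] = 0.821906, running G = 6.387042
t=5: π = [0.1639, 0.1628, 0.0970, 0.1967, 0.1730, 0.2066], E[r] = 2.0059, γ^t·E[r] = 0.657299, running G = 7.044341
t=6: π = [0.1639, 0.1628, 0.0970, 0.1967, 0.1730, 0.2066], E[r] = 2.0060, γ^t·E[r] = 0.525871, running G = 7.570212
t=7: π = [0.1639, 0.1628, 0.0970, 0.1967, 0.1730, 0.2066], E[r] = 2.0060, γ^t·E[r] = 0.420689, running G = 7.990901

G = 7.9909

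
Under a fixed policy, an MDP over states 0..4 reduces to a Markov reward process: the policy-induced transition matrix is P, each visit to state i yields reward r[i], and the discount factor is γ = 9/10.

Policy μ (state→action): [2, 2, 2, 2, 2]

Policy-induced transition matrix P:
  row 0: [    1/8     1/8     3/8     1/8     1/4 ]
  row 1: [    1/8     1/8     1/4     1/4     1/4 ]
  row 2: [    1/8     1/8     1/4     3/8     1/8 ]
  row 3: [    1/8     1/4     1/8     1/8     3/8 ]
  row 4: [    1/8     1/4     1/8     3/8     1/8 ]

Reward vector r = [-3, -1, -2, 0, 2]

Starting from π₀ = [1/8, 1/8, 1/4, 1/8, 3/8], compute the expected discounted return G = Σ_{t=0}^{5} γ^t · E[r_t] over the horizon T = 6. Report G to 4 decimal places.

t=0: π = [0.1250, 0.1250, 0.2500, 0.1250, 0.3750], E[r] = -0.2500, γ^t·E[r] = -0.250000, running G = -0.250000
t=1: π = [0.1250, 0.1875, 0.2031, 0.2969, 0.1875], E[r] = -0.5938, γ^t·E[r] = -0.534375, running G = -0.784375
t=2: π = [0.1250, 0.1855, 0.2051, 0.2461, 0.2383], E[r] = -0.4941, γ^t·E[r] = -0.400254, running G = -1.184629
t=3: π = [0.1250, 0.1855, 0.2051, 0.2590, 0.2253], E[r] = -0.5200, γ^t·E[r] = -0.379094, running G = -1.563723
t=4: π = [0.1250, 0.1855, 0.2051, 0.2558, 0.2286], E[r] = -0.5135, γ^t·E[r] = -0.336940, running G = -1.900663
t=5: π = [0.1250, 0.1855, 0.2051, 0.2566, 0.2278], E[r] = -0.5152, γ^t·E[r] = -0.304201, running G = -2.204864

G = -2.2049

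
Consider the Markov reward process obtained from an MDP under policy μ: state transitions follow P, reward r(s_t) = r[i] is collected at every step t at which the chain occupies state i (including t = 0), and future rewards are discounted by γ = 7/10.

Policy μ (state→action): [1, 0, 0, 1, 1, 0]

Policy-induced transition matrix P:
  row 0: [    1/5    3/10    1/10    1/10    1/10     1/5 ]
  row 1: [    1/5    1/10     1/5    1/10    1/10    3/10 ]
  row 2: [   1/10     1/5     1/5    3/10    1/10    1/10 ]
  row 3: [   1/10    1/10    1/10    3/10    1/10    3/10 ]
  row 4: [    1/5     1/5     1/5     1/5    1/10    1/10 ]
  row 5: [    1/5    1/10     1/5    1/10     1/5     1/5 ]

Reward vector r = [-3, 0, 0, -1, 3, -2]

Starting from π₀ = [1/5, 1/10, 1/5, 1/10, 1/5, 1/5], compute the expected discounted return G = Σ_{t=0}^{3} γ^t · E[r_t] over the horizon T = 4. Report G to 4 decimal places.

G = -1.5936

t=0: π = [0.2000, 0.1000, 0.2000, 0.1000, 0.2000, 0.2000], E[r] = -0.5000, γ^t·E[r] = -0.500000, running G = -0.500000
t=1: π = [0.1700, 0.1800, 0.1700, 0.1800, 0.1200, 0.1800], E[r] = -0.6900, γ^t·E[r] = -0.483000, running G = -0.983000
t=2: π = [0.1650, 0.1630, 0.1650, 0.1820, 0.1180, 0.2070], E[r] = -0.7370, γ^t·E[r] = -0.361130, running G = -1.344130
t=3: π = [0.1653, 0.1613, 0.1653, 0.1812, 0.1207, 0.2062], E[r] = -0.7274, γ^t·E[r] = -0.249498, running G = -1.593628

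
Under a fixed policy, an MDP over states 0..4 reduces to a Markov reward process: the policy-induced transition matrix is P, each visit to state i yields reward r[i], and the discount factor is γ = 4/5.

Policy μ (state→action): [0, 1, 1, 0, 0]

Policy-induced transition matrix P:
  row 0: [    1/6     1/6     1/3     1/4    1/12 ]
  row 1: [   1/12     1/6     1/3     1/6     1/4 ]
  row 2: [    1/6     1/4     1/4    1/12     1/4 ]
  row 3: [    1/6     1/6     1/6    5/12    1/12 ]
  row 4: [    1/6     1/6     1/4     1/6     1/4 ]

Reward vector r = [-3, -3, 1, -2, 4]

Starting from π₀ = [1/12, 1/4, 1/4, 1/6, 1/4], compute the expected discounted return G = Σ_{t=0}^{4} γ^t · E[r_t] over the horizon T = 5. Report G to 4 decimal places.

G = -0.9513

t=0: π = [0.0833, 0.2500, 0.2500, 0.1667, 0.2500], E[r] = -0.0833, γ^t·E[r] = -0.083333, running G = -0.083333
t=1: π = [0.1458, 0.1875, 0.2639, 0.1944, 0.2083], E[r] = -0.2917, γ^t·E[r] = -0.233333, running G = -0.316667
t=2: π = [0.1510, 0.1887, 0.2616, 0.2054, 0.1933], E[r] = -0.3953, γ^t·E[r] = -0.252963, running G = -0.569630
t=3: π = [0.1509, 0.1885, 0.2612, 0.2088, 0.1906], E[r] = -0.4123, γ^t·E[r] = -0.211111, running G = -0.780741
t=4: π = [0.1510, 0.1884, 0.2609, 0.2097, 0.1900], E[r] = -0.4165, γ^t·E[r] = -0.170601, running G = -0.951342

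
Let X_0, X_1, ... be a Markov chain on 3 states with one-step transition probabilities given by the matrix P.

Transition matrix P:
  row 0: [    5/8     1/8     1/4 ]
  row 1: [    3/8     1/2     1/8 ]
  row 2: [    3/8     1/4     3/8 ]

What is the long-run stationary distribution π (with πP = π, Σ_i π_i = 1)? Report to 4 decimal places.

Balance equations π_j = Σ_i π_i·P[i][j]:
  π_0 = 5/8·π_0 + 3/8·π_1 + 3/8·π_2
  π_1 = 1/8·π_0 + 1/2·π_1 + 1/4·π_2
  normalize: π_0 + π_1 + π_2 = 1
Solving the linear system gives exactly π = [1/2, 1/4, 1/4].

π = [0.5000, 0.2500, 0.2500]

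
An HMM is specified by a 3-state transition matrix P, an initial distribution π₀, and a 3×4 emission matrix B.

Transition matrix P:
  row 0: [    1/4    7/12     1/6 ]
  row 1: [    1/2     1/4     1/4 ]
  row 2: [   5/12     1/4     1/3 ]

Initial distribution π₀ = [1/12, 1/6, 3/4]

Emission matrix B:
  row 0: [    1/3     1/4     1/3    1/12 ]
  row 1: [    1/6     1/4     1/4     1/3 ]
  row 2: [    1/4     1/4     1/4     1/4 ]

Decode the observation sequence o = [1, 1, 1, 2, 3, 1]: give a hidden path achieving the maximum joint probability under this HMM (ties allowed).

path = [2, 0, 1, 0, 1, 0]

t=0: δ = [2.083e-02, 4.167e-02, 1.875e-01]  (obs o_0=1)
t=1: δ = [1.953e-02, 1.172e-02, 1.562e-02]  ψ = [2, 2, 2]  (obs o_1=1)
t=2: δ = [1.628e-03, 2.848e-03, 1.302e-03]  ψ = [2, 0, 2]  (obs o_2=1)
t=3: δ = [4.747e-04, 2.374e-04, 1.780e-04]  ψ = [1, 0, 1]  (obs o_3=2)
t=4: δ = [9.890e-06, 9.231e-05, 1.978e-05]  ψ = [0, 0, 0]  (obs o_4=3)
t=5: δ = [1.154e-05, 5.769e-06, 5.769e-06]  ψ = [1, 1, 1]  (obs o_5=1)
backtrack: best end state = 0; path = [2, 0, 1, 0, 1, 0]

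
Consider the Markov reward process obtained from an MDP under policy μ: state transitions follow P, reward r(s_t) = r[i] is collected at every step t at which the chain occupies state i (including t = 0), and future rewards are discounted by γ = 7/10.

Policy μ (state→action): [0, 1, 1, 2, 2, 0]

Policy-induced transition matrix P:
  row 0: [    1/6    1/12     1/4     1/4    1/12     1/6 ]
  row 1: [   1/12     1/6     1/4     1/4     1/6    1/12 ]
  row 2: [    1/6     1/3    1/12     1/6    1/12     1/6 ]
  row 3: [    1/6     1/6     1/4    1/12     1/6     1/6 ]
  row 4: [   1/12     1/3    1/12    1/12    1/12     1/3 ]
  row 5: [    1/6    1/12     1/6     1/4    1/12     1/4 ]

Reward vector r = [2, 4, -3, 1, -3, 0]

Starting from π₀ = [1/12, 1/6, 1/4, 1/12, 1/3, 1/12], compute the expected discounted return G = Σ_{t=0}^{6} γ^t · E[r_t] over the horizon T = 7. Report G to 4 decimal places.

t=0: π = [0.0833, 0.1667, 0.2500, 0.0833, 0.3333, 0.0833], E[r] = -0.8333, γ^t·E[r] = -0.833333, running G = -0.833333
t=1: π = [0.1250, 0.2500, 0.1458, 0.1597, 0.1042, 0.2153], E[r] = 0.6597, γ^t·E[r] = 0.461806, running G = -0.371528
t=2: π = [0.1372, 0.1800, 0.1904, 0.1939, 0.1175, 0.1811], E[r] = 0.2645, γ^t·E[r] = 0.129589, running G = -0.241939
t=3: π = [0.1419, 0.1915, 0.1836, 0.1822, 0.1145, 0.1863], E[r] = 0.3376, γ^t·E[r] = 0.115789, running G = -0.126150
t=4: π = [0.1412, 0.1890, 0.1848, 0.1852, 0.1145, 0.1853], E[r] = 0.3258, γ^t·E[r] = 0.078217, running G = -0.047932
t=5: π = [0.1414, 0.1893, 0.1847, 0.1846, 0.1145, 0.1854], E[r] = 0.3272, γ^t·E[r] = 0.054984, running G = 0.007052
t=6: π = [0.1413, 0.1893, 0.1847, 0.1847, 0.1145, 0.1854], E[r] = 0.3271, γ^t·E[r] = 0.038483, running G = 0.045535

G = 0.0455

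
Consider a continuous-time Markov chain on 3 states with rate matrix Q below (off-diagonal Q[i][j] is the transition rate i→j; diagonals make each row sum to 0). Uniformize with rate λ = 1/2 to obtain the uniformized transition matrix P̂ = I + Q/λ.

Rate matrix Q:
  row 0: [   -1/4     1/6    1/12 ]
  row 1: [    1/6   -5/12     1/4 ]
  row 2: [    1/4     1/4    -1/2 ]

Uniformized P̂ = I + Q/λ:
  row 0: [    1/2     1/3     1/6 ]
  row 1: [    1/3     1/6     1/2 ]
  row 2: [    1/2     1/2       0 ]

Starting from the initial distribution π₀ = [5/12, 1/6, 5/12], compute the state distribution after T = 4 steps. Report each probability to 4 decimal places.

t=0: π = [0.4167, 0.1667, 0.4167]
t=1: π = [0.4722, 0.3750, 0.1528]
t=2: π = [0.4375, 0.2963, 0.2662]
t=3: π = [0.4506, 0.3283, 0.2211]
t=4: π = [0.4453, 0.3155, 0.2393]

π = [0.4453, 0.3155, 0.2393]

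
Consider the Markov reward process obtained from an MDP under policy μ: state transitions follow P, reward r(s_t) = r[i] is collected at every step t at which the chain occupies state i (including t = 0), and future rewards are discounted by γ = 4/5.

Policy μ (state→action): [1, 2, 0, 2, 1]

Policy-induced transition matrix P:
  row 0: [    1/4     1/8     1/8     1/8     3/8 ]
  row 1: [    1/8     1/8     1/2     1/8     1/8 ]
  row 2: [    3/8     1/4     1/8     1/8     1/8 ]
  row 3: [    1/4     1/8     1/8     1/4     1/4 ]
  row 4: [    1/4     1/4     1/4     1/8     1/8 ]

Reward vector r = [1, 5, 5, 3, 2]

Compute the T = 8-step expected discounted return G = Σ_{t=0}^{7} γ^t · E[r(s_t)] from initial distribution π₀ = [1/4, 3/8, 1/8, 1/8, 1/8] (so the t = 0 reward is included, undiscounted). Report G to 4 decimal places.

G = 13.2133

t=0: π = [0.2500, 0.3750, 0.1250, 0.1250, 0.1250], E[r] = 3.3750, γ^t·E[r] = 3.375000, running G = 3.375000
t=1: π = [0.2188, 0.1563, 0.2813, 0.1406, 0.2031], E[r] = 3.2344, γ^t·E[r] = 2.587500, running G = 5.962500
t=2: π = [0.2656, 0.1855, 0.2090, 0.1426, 0.1973], E[r] = 3.0605, γ^t·E[r] = 1.958750, running G = 7.921250
t=3: π = [0.2529, 0.1758, 0.2192, 0.1428, 0.2092], E[r] = 3.0750, γ^t·E[r] = 1.574375, running G = 9.495625
t=4: π = [0.2554, 0.1786, 0.2171, 0.1429, 0.2061], E[r] = 3.0743, γ^t·E[r] = 1.259238, running G = 10.754863
t=5: π = [0.2548, 0.1779, 0.2177, 0.1429, 0.2067], E[r] = 3.0749, γ^t·E[r] = 1.007579, running G = 11.762441
t=6: π = [0.2550, 0.1781, 0.2175, 0.1429, 0.2066], E[r] = 3.0747, γ^t·E[r] = 0.806012, running G = 12.568453
t=7: π = [0.2549, 0.1780, 0.2176, 0.1429, 0.2066], E[r] = 3.0747, γ^t·E[r] = 0.644818, running G = 13.213271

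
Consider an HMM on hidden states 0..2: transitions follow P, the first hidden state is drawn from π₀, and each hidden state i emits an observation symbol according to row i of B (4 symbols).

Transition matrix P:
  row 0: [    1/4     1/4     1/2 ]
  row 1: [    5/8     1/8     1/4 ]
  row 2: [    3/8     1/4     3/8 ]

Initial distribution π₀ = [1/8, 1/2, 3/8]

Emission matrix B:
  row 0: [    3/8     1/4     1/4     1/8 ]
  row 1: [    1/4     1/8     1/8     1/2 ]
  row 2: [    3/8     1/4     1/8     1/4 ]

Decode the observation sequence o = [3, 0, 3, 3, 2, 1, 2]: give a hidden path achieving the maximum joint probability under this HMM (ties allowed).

path = [1, 0, 2, 1, 0, 2, 0]

t=0: δ = [1.562e-02, 2.500e-01, 9.375e-02]  (obs o_0=3)
t=1: δ = [5.859e-02, 7.812e-03, 2.344e-02]  ψ = [1, 1, 1]  (obs o_1=0)
t=2: δ = [1.831e-03, 7.324e-03, 7.324e-03]  ψ = [0, 0, 0]  (obs o_2=3)
t=3: δ = [5.722e-04, 9.155e-04, 6.866e-04]  ψ = [1, 2, 2]  (obs o_3=3)
t=4: δ = [1.431e-04, 2.146e-05, 3.576e-05]  ψ = [1, 2, 0]  (obs o_4=2)
t=5: δ = [8.941e-06, 4.470e-06, 1.788e-05]  ψ = [0, 0, 0]  (obs o_5=1)
t=6: δ = [1.676e-06, 5.588e-07, 8.382e-07]  ψ = [2, 2, 2]  (obs o_6=2)
backtrack: best end state = 0; path = [1, 0, 2, 1, 0, 2, 0]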